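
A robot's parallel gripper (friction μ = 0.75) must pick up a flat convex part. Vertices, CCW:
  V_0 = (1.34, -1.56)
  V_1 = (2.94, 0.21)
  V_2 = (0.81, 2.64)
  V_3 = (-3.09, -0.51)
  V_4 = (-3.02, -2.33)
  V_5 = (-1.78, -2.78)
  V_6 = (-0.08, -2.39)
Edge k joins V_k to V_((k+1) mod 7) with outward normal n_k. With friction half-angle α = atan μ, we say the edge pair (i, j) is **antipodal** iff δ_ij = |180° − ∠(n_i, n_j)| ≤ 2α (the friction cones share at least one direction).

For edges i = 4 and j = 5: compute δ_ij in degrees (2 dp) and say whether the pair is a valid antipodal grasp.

α = atan 0.75 = 36.87°;  2α = 73.74°
edge 4: e_4 = (+1.24, -0.45);  n_4 = (-0.3411, -0.9400)
edge 5: e_5 = (+1.70, +0.39);  n_5 = (+0.2236, -0.9747)
∠(n_4, n_5) = 32.87°
δ = |180° − 32.87°| = 147.13°
147.13° > 2α = 73.74°  →  invalid

δ = 147.13°, invalid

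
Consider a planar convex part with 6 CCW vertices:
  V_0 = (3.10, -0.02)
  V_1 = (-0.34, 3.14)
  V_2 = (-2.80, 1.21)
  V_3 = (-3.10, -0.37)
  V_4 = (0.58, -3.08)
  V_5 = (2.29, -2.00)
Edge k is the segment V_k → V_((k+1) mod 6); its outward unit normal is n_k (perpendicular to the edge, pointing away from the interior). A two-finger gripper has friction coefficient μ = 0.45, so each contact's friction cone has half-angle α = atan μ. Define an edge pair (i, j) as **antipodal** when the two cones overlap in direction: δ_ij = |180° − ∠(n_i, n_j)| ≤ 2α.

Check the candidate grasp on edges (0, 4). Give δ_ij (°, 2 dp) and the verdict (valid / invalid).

α = atan 0.45 = 24.23°;  2α = 48.46°
edge 0: e_0 = (-3.44, +3.16);  n_0 = (+0.6765, +0.7364)
edge 4: e_4 = (+1.71, +1.08);  n_4 = (+0.5340, -0.8455)
∠(n_0, n_4) = 105.15°
δ = |180° − 105.15°| = 74.85°
74.85° > 2α = 48.46°  →  invalid

δ = 74.85°, invalid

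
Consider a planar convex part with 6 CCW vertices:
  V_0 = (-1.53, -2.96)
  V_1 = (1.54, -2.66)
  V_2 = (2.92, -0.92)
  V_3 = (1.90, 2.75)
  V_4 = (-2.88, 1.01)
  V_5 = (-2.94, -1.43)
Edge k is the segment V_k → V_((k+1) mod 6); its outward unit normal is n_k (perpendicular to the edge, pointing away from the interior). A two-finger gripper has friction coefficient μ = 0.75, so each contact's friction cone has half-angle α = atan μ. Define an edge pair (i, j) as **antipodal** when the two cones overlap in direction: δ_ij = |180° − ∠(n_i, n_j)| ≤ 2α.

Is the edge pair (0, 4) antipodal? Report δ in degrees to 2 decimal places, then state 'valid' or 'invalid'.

δ = 83.01°, invalid

α = atan 0.75 = 36.87°;  2α = 73.74°
edge 0: e_0 = (+3.07, +0.30);  n_0 = (+0.0973, -0.9953)
edge 4: e_4 = (-0.06, -2.44);  n_4 = (-0.9997, +0.0246)
∠(n_0, n_4) = 96.99°
δ = |180° − 96.99°| = 83.01°
83.01° > 2α = 73.74°  →  invalid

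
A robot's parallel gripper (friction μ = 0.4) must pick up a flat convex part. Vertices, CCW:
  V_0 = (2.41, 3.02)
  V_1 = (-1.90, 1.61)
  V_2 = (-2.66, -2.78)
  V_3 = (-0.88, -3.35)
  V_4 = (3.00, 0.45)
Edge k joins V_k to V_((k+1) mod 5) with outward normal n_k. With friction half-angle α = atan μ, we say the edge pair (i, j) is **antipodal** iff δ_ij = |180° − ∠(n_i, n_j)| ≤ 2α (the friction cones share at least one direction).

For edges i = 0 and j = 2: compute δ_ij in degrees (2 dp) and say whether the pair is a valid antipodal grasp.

δ = 35.87°, valid

α = atan 0.4 = 21.80°;  2α = 43.60°
edge 0: e_0 = (-4.31, -1.41);  n_0 = (-0.3109, +0.9504)
edge 2: e_2 = (+1.78, -0.57);  n_2 = (-0.3050, -0.9524)
∠(n_0, n_2) = 144.13°
δ = |180° − 144.13°| = 35.87°
35.87° ≤ 2α = 43.60°  →  valid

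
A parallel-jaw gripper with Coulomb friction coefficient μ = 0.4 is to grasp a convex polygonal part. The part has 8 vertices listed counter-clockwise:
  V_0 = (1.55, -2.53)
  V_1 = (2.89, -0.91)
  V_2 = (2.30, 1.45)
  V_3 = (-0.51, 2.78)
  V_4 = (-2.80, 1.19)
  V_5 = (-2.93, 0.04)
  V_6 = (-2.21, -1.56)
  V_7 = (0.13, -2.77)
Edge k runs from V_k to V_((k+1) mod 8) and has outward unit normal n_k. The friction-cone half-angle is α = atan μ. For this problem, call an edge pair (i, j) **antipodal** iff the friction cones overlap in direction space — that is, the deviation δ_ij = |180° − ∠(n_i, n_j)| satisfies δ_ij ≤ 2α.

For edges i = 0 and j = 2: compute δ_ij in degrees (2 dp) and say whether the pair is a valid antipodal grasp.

δ = 75.73°, invalid

α = atan 0.4 = 21.80°;  2α = 43.60°
edge 0: e_0 = (+1.34, +1.62);  n_0 = (+0.7706, -0.6374)
edge 2: e_2 = (-2.81, +1.33);  n_2 = (+0.4278, +0.9039)
∠(n_0, n_2) = 104.27°
δ = |180° − 104.27°| = 75.73°
75.73° > 2α = 43.60°  →  invalid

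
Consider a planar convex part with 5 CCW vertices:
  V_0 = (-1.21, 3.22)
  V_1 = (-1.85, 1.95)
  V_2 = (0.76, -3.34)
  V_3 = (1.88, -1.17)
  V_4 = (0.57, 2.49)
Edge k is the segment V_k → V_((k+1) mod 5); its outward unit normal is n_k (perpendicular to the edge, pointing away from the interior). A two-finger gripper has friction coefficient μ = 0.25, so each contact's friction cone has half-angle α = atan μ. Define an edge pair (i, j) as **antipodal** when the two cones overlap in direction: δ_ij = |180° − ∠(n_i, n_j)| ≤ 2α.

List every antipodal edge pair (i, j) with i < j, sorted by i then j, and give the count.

α = atan 0.25 = 14.04°;  2α = 28.07°
n_0 = (-0.8930, +0.4500)
n_1 = (-0.8968, -0.4425)
n_2 = (+0.8886, -0.4586)
n_3 = (+0.9415, +0.3370)
n_4 = (+0.3794, +0.9252)
  (0,1): δ = 126.99°  ·
  (0,2): δ = 0.55°  ✓
  (0,3): δ = 46.44°  ·
  (0,4): δ = 94.45°  ·
  (1,2): δ = 53.56°  ·
  (1,3): δ = 6.57°  ✓
  (1,4): δ = 41.44°  ·
  (2,3): δ = 133.01°  ·
  (2,4): δ = 85.00°  ·
  (3,4): δ = 131.99°  ·
antipodal pairs: 2

count = 2; pairs: (0,2), (1,3)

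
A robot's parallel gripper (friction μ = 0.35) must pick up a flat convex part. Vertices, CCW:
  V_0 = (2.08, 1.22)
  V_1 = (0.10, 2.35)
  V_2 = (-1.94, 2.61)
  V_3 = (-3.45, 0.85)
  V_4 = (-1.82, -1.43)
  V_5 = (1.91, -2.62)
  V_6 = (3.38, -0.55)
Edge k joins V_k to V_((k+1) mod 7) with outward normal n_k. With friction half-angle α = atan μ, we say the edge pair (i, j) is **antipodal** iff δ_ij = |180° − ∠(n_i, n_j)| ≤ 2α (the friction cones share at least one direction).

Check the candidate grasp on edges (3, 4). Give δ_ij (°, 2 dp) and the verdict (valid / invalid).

δ = 143.26°, invalid

α = atan 0.35 = 19.29°;  2α = 38.58°
edge 3: e_3 = (+1.63, -2.28);  n_3 = (-0.8135, -0.5816)
edge 4: e_4 = (+3.73, -1.19);  n_4 = (-0.3039, -0.9527)
∠(n_3, n_4) = 36.74°
δ = |180° − 36.74°| = 143.26°
143.26° > 2α = 38.58°  →  invalid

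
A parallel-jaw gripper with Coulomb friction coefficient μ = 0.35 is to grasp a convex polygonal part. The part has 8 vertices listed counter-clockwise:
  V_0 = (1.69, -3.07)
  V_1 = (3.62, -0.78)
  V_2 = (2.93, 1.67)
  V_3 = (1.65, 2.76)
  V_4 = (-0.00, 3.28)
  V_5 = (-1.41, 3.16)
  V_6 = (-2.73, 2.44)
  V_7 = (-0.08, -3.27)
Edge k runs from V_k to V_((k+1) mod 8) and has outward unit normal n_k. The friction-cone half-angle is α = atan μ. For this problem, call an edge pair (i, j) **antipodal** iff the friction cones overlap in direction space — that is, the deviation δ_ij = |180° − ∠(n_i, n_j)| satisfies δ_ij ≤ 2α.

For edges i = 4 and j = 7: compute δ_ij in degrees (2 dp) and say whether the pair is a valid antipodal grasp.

α = atan 0.35 = 19.29°;  2α = 38.58°
edge 4: e_4 = (-1.41, -0.12);  n_4 = (-0.0848, +0.9964)
edge 7: e_7 = (+1.77, +0.20);  n_7 = (+0.1123, -0.9937)
∠(n_4, n_7) = 178.42°
δ = |180° − 178.42°| = 1.58°
1.58° ≤ 2α = 38.58°  →  valid

δ = 1.58°, valid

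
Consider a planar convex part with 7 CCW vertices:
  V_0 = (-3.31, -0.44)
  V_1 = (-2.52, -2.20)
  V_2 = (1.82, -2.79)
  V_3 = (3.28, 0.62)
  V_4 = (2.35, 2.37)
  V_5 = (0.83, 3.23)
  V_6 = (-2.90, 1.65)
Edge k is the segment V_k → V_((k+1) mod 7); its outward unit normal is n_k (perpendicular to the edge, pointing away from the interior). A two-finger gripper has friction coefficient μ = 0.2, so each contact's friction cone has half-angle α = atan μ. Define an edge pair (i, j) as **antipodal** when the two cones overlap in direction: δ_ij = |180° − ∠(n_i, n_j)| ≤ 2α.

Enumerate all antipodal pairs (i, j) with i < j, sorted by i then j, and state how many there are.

α = atan 0.2 = 11.31°;  2α = 22.62°
n_0 = (-0.9123, -0.4095)
n_1 = (-0.1347, -0.9909)
n_2 = (+0.9193, -0.3936)
n_3 = (+0.8831, +0.4693)
n_4 = (+0.4924, +0.8703)
n_5 = (-0.3900, +0.9208)
n_6 = (-0.9813, +0.1925)
  (0,1): δ = 121.92°  ·
  (0,2): δ = 47.35°  ·
  (0,3): δ = 3.81°  ✓
  (0,4): δ = 36.33°  ·
  (0,5): δ = 88.78°  ·
  (0,6): δ = 144.73°  ·
  (1,2): δ = 105.44°  ·
  (1,3): δ = 54.27°  ·
  (1,4): δ = 21.76°  ✓
  (1,5): δ = 30.70°  ·
  (1,6): δ = 86.64°  ·
  (2,3): δ = 128.83°  ·
  (2,4): δ = 96.32°  ·
  (2,5): δ = 43.86°  ·
  (2,6): δ = 12.08°  ✓
  (3,4): δ = 147.49°  ·
  (3,5): δ = 95.03°  ·
  (3,6): δ = 39.09°  ·
  (4,5): δ = 127.54°  ·
  (4,6): δ = 71.60°  ·
  (5,6): δ = 124.06°  ·
antipodal pairs: 3

count = 3; pairs: (0,3), (1,4), (2,6)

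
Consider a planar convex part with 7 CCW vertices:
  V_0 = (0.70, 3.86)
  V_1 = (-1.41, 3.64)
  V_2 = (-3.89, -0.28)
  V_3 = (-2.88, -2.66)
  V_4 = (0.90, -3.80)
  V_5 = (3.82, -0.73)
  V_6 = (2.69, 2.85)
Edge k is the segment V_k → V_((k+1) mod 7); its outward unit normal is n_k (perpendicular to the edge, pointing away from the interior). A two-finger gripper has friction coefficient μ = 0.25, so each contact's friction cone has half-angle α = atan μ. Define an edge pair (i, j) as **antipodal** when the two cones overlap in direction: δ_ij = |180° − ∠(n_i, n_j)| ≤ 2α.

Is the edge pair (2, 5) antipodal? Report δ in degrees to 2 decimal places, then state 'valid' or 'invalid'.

α = atan 0.25 = 14.04°;  2α = 28.07°
edge 2: e_2 = (+1.01, -2.38);  n_2 = (-0.9205, -0.3906)
edge 5: e_5 = (-1.13, +3.58);  n_5 = (+0.9536, +0.3010)
∠(n_2, n_5) = 174.52°
δ = |180° − 174.52°| = 5.48°
5.48° ≤ 2α = 28.07°  →  valid

δ = 5.48°, valid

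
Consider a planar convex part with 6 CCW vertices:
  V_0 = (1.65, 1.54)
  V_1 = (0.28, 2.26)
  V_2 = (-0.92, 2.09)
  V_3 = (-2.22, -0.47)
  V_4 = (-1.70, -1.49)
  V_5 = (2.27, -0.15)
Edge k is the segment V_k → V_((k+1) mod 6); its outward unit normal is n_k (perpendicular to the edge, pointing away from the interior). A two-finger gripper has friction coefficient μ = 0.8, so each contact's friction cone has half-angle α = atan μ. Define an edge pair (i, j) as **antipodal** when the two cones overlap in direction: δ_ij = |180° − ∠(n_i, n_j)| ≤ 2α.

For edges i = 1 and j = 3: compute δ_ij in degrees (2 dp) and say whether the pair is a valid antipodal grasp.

α = atan 0.8 = 38.66°;  2α = 77.32°
edge 1: e_1 = (-1.20, -0.17);  n_1 = (-0.1403, +0.9901)
edge 3: e_3 = (+0.52, -1.02);  n_3 = (-0.8909, -0.4542)
∠(n_1, n_3) = 108.95°
δ = |180° − 108.95°| = 71.05°
71.05° ≤ 2α = 77.32°  →  valid

δ = 71.05°, valid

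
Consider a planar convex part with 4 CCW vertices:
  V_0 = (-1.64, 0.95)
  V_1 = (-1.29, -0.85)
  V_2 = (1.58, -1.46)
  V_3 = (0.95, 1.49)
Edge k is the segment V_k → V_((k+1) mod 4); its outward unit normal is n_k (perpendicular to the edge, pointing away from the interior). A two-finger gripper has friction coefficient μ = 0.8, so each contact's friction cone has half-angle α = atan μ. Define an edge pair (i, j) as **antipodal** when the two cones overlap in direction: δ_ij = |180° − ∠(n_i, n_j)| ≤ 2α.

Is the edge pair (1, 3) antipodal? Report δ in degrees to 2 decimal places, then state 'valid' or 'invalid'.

α = atan 0.8 = 38.66°;  2α = 77.32°
edge 1: e_1 = (+2.87, -0.61);  n_1 = (-0.2079, -0.9782)
edge 3: e_3 = (-2.59, -0.54);  n_3 = (-0.2041, +0.9789)
∠(n_1, n_3) = 156.22°
δ = |180° − 156.22°| = 23.78°
23.78° ≤ 2α = 77.32°  →  valid

δ = 23.78°, valid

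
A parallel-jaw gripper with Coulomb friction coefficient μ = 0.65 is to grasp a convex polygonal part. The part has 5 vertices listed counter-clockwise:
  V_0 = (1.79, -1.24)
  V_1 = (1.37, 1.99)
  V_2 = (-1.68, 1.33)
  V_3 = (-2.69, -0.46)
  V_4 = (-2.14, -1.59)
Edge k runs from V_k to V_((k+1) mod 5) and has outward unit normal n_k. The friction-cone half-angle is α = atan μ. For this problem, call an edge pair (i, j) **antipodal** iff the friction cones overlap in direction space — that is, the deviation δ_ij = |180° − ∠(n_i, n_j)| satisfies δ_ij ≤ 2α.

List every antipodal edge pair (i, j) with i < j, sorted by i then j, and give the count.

count = 4; pairs: (0,2), (0,3), (1,4), (2,4)

α = atan 0.65 = 33.02°;  2α = 66.05°
n_0 = (+0.9917, +0.1289)
n_1 = (-0.2115, +0.9774)
n_2 = (-0.8709, +0.4914)
n_3 = (-0.8992, -0.4376)
n_4 = (+0.0887, -0.9961)
  (0,1): δ = 85.20°  ·
  (0,2): δ = 36.84°  ✓
  (0,3): δ = 18.54°  ✓
  (0,4): δ = 87.68°  ·
  (1,2): δ = 131.64°  ·
  (1,3): δ = 76.26°  ·
  (1,4): δ = 7.12°  ✓
  (2,3): δ = 124.61°  ·
  (2,4): δ = 55.48°  ✓
  (3,4): δ = 110.86°  ·
antipodal pairs: 4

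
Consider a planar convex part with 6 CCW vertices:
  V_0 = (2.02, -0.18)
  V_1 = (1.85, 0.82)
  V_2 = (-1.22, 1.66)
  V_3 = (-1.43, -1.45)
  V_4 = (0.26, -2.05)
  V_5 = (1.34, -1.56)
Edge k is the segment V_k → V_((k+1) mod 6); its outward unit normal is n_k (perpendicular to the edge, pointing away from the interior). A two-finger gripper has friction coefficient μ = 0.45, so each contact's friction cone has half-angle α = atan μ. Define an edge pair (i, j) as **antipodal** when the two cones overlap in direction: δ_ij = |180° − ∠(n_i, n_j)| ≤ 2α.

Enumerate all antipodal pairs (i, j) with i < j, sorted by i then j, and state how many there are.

α = atan 0.45 = 24.23°;  2α = 48.46°
n_0 = (+0.9859, +0.1676)
n_1 = (+0.2639, +0.9645)
n_2 = (-0.9977, +0.0674)
n_3 = (-0.3346, -0.9424)
n_4 = (+0.4132, -0.9107)
n_5 = (+0.8970, -0.4420)
  (0,1): δ = 114.95°  ·
  (0,2): δ = 13.51°  ✓
  (0,3): δ = 60.81°  ·
  (0,4): δ = 104.76°  ·
  (0,5): δ = 144.12°  ·
  (1,2): δ = 78.56°  ·
  (1,3): δ = 4.24°  ✓
  (1,4): δ = 39.71°  ✓
  (1,5): δ = 79.07°  ·
  (2,3): δ = 105.68°  ·
  (2,4): δ = 61.73°  ·
  (2,5): δ = 22.37°  ✓
  (3,4): δ = 136.05°  ·
  (3,5): δ = 96.69°  ·
  (4,5): δ = 140.64°  ·
antipodal pairs: 4

count = 4; pairs: (0,2), (1,3), (1,4), (2,5)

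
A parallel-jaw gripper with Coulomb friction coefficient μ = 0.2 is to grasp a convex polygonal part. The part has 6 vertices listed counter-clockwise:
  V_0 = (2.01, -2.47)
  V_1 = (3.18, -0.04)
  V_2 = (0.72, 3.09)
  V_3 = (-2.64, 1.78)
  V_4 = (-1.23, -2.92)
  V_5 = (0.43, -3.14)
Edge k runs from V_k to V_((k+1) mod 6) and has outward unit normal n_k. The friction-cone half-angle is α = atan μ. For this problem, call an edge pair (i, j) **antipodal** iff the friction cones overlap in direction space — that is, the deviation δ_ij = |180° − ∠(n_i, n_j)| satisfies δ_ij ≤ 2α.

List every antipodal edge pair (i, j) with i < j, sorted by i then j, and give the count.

count = 2; pairs: (1,3), (2,5)

α = atan 0.2 = 11.31°;  2α = 22.62°
n_0 = (+0.9010, -0.4338)
n_1 = (+0.7862, +0.6179)
n_2 = (-0.3632, +0.9317)
n_3 = (-0.9578, -0.2873)
n_4 = (-0.1314, -0.9913)
n_5 = (+0.3904, -0.9206)
  (0,1): δ = 116.12°  ·
  (0,2): δ = 42.99°  ·
  (0,3): δ = 42.41°  ·
  (0,4): δ = 108.16°  ·
  (0,5): δ = 138.69°  ·
  (1,2): δ = 106.87°  ·
  (1,3): δ = 21.47°  ✓
  (1,4): δ = 44.29°  ·
  (1,5): δ = 74.81°  ·
  (2,3): δ = 94.60°  ·
  (2,4): δ = 28.85°  ·
  (2,5): δ = 1.68°  ✓
  (3,4): δ = 114.25°  ·
  (3,5): δ = 83.72°  ·
  (4,5): δ = 149.47°  ·
antipodal pairs: 2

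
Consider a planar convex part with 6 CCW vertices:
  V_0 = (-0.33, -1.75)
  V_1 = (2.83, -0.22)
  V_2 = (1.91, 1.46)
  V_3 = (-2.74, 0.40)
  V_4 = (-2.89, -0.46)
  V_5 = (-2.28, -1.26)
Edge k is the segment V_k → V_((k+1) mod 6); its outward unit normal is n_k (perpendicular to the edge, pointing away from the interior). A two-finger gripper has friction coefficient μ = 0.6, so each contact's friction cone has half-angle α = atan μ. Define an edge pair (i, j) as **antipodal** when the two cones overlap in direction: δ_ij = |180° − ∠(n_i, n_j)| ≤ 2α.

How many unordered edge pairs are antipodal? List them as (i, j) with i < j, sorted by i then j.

count = 6; pairs: (0,2), (0,3), (1,3), (1,4), (1,5), (2,5)

α = atan 0.6 = 30.96°;  2α = 61.93°
n_0 = (+0.4358, -0.9001)
n_1 = (+0.8771, +0.4803)
n_2 = (-0.2223, +0.9750)
n_3 = (-0.9851, +0.1718)
n_4 = (-0.7952, -0.6063)
n_5 = (-0.2437, -0.9698)
  (0,1): δ = 87.13°  ·
  (0,2): δ = 12.99°  ✓
  (0,3): δ = 54.27°  ✓
  (0,4): δ = 101.49°  ·
  (0,5): δ = 140.06°  ·
  (1,2): δ = 105.86°  ·
  (1,3): δ = 38.60°  ✓
  (1,4): δ = 8.62°  ✓
  (1,5): δ = 47.19°  ✓
  (2,3): δ = 112.74°  ·
  (2,4): δ = 65.52°  ·
  (2,5): δ = 26.95°  ✓
  (3,4): δ = 132.78°  ·
  (3,5): δ = 94.21°  ·
  (4,5): δ = 141.43°  ·
antipodal pairs: 6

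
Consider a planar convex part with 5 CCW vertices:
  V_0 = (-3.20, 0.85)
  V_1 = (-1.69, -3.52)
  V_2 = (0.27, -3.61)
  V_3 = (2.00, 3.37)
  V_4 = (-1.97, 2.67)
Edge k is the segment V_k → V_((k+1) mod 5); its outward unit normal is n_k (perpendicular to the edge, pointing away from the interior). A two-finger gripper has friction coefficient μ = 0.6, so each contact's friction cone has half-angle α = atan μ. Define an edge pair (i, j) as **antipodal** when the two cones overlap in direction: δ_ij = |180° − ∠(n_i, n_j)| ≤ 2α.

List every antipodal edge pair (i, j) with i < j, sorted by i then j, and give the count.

count = 4; pairs: (0,2), (1,3), (1,4), (2,4)

α = atan 0.6 = 30.96°;  2α = 61.93°
n_0 = (-0.9452, -0.3266)
n_1 = (-0.0459, -0.9989)
n_2 = (+0.9706, -0.2406)
n_3 = (-0.1736, +0.9848)
n_4 = (-0.8285, +0.5599)
  (0,1): δ = 111.69°  ·
  (0,2): δ = 32.98°  ✓
  (0,3): δ = 80.94°  ·
  (0,4): δ = 126.89°  ·
  (1,2): δ = 101.29°  ·
  (1,3): δ = 12.63°  ✓
  (1,4): δ = 58.58°  ✓
  (2,3): δ = 66.08°  ·
  (2,4): δ = 20.13°  ✓
  (3,4): δ = 134.05°  ·
antipodal pairs: 4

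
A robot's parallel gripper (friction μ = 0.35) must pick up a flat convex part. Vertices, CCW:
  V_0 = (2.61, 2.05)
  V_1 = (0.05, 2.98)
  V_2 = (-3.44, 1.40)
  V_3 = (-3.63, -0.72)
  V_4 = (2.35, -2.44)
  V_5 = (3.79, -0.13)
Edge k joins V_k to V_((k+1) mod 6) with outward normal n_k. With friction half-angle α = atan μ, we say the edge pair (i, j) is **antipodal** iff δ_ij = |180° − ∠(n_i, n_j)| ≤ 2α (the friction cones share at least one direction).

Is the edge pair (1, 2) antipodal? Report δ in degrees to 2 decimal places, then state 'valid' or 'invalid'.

δ = 119.48°, invalid

α = atan 0.35 = 19.29°;  2α = 38.58°
edge 1: e_1 = (-3.49, -1.58);  n_1 = (-0.4124, +0.9110)
edge 2: e_2 = (-0.19, -2.12);  n_2 = (-0.9960, +0.0893)
∠(n_1, n_2) = 60.52°
δ = |180° − 60.52°| = 119.48°
119.48° > 2α = 38.58°  →  invalid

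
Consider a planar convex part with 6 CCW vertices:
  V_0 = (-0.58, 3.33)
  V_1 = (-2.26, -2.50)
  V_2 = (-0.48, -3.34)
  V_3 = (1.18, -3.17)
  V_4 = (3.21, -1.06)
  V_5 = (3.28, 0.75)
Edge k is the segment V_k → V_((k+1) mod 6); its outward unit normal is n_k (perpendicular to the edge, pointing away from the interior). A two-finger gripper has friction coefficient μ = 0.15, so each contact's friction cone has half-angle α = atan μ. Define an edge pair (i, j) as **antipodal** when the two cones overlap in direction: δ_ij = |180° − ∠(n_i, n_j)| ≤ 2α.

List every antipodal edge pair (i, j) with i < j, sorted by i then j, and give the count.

α = atan 0.15 = 8.53°;  2α = 17.06°
n_0 = (-0.9609, +0.2769)
n_1 = (-0.4268, -0.9044)
n_2 = (+0.1019, -0.9948)
n_3 = (+0.7206, -0.6933)
n_4 = (+0.9993, -0.0386)
n_5 = (+0.5557, +0.8314)
  (0,1): δ = 99.19°  ·
  (0,2): δ = 68.08°  ·
  (0,3): δ = 27.82°  ·
  (0,4): δ = 13.86°  ✓
  (0,5): δ = 72.32°  ·
  (1,2): δ = 148.89°  ·
  (1,3): δ = 108.63°  ·
  (1,4): δ = 66.95°  ·
  (1,5): δ = 8.50°  ✓
  (2,3): δ = 139.74°  ·
  (2,4): δ = 98.06°  ·
  (2,5): δ = 39.61°  ·
  (3,4): δ = 138.32°  ·
  (3,5): δ = 79.87°  ·
  (4,5): δ = 121.54°  ·
antipodal pairs: 2

count = 2; pairs: (0,4), (1,5)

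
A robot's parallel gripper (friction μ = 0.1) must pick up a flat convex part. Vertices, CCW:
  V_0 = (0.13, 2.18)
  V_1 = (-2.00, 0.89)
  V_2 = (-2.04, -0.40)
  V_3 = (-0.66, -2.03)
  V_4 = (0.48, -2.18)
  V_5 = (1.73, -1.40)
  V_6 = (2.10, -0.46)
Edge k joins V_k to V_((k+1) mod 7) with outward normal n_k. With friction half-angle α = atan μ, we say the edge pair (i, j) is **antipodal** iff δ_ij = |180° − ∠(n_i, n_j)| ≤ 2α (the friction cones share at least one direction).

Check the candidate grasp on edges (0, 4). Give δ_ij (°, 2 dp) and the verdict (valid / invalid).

δ = 0.76°, valid

α = atan 0.1 = 5.71°;  2α = 11.42°
edge 0: e_0 = (-2.13, -1.29);  n_0 = (-0.5180, +0.8554)
edge 4: e_4 = (+1.25, +0.78);  n_4 = (+0.5294, -0.8484)
∠(n_0, n_4) = 179.24°
δ = |180° − 179.24°| = 0.76°
0.76° ≤ 2α = 11.42°  →  valid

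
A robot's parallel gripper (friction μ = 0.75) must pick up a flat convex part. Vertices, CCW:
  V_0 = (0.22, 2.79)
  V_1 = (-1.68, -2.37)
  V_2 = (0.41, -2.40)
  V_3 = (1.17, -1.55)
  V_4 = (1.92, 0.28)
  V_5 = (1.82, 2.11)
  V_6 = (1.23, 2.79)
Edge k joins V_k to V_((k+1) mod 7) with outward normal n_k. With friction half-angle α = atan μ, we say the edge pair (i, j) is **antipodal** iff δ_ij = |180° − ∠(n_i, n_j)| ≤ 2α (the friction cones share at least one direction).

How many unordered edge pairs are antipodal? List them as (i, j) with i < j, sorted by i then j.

α = atan 0.75 = 36.87°;  2α = 73.74°
n_0 = (-0.9384, +0.3455)
n_1 = (-0.0144, -0.9999)
n_2 = (+0.7455, -0.6665)
n_3 = (+0.9253, -0.3792)
n_4 = (+0.9985, +0.0546)
n_5 = (+0.7553, +0.6554)
n_6 = (+0.0000, +1.0000)
  (0,1): δ = 70.61°  ✓
  (0,2): δ = 21.59°  ✓
  (0,3): δ = 2.07°  ✓
  (0,4): δ = 23.34°  ✓
  (0,5): δ = 61.16°  ✓
  (0,6): δ = 110.21°  ·
  (1,2): δ = 130.98°  ·
  (1,3): δ = 111.46°  ·
  (1,4): δ = 86.05°  ·
  (1,5): δ = 48.23°  ✓
  (1,6): δ = 0.82°  ✓
  (2,3): δ = 160.49°  ·
  (2,4): δ = 135.07°  ·
  (2,5): δ = 97.25°  ·
  (2,6): δ = 48.20°  ✓
  (3,4): δ = 154.59°  ·
  (3,5): δ = 116.77°  ·
  (3,6): δ = 67.71°  ✓
  (4,5): δ = 142.18°  ·
  (4,6): δ = 93.13°  ·
  (5,6): δ = 130.95°  ·
antipodal pairs: 9

count = 9; pairs: (0,1), (0,2), (0,3), (0,4), (0,5), (1,5), (1,6), (2,6), (3,6)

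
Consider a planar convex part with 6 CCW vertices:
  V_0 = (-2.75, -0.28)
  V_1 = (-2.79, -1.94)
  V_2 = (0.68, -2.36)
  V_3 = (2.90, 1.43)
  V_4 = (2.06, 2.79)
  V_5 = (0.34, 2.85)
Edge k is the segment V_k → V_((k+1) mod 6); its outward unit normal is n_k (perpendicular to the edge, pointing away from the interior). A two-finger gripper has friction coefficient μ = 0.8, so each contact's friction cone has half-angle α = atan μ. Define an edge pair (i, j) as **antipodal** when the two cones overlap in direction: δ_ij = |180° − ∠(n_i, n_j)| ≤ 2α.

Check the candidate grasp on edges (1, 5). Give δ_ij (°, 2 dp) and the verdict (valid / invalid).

α = atan 0.8 = 38.66°;  2α = 77.32°
edge 1: e_1 = (+3.47, -0.42);  n_1 = (-0.1202, -0.9928)
edge 5: e_5 = (-3.09, -3.13);  n_5 = (-0.7116, +0.7025)
∠(n_1, n_5) = 127.73°
δ = |180° − 127.73°| = 52.27°
52.27° ≤ 2α = 77.32°  →  valid

δ = 52.27°, valid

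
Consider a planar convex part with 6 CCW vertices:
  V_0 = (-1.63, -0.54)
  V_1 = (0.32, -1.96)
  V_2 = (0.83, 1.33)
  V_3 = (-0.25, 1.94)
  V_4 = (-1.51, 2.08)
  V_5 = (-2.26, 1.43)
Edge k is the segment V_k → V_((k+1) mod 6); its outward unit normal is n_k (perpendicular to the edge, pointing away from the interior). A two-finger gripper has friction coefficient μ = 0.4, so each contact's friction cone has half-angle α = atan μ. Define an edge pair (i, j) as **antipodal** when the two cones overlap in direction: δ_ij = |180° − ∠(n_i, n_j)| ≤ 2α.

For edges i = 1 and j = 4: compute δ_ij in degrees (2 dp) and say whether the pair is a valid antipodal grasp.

α = atan 0.4 = 21.80°;  2α = 43.60°
edge 1: e_1 = (+0.51, +3.29);  n_1 = (+0.9882, -0.1532)
edge 4: e_4 = (-0.75, -0.65);  n_4 = (-0.6549, +0.7557)
∠(n_1, n_4) = 139.73°
δ = |180° − 139.73°| = 40.27°
40.27° ≤ 2α = 43.60°  →  valid

δ = 40.27°, valid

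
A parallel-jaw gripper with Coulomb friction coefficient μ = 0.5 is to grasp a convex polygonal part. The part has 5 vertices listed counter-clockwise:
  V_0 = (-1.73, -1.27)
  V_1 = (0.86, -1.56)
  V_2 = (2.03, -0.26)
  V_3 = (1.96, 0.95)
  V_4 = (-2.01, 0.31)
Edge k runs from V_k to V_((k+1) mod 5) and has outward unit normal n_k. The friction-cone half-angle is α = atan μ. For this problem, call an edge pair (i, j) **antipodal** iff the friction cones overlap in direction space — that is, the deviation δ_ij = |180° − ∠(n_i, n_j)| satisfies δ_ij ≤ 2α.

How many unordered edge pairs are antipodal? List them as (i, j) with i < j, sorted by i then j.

α = atan 0.5 = 26.57°;  2α = 53.13°
n_0 = (-0.1113, -0.9938)
n_1 = (+0.7433, -0.6690)
n_2 = (+0.9983, +0.0578)
n_3 = (-0.1592, +0.9873)
n_4 = (-0.9847, -0.1745)
  (0,1): δ = 125.60°  ·
  (0,2): δ = 80.30°  ·
  (0,3): δ = 15.55°  ✓
  (0,4): δ = 106.44°  ·
  (1,2): δ = 134.70°  ·
  (1,3): δ = 38.85°  ✓
  (1,4): δ = 52.04°  ✓
  (2,3): δ = 84.15°  ·
  (2,4): δ = 6.74°  ✓
  (3,4): δ = 89.11°  ·
antipodal pairs: 4

count = 4; pairs: (0,3), (1,3), (1,4), (2,4)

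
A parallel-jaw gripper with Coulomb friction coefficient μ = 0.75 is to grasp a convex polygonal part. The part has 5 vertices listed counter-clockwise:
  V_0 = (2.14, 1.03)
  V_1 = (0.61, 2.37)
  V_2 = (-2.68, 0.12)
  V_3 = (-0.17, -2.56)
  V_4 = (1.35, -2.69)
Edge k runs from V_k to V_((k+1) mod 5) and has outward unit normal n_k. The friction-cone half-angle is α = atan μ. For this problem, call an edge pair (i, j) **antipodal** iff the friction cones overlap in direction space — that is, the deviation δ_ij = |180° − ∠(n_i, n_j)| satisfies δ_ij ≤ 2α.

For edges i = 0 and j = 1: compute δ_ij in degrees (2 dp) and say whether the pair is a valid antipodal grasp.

δ = 104.42°, invalid

α = atan 0.75 = 36.87°;  2α = 73.74°
edge 0: e_0 = (-1.53, +1.34);  n_0 = (+0.6589, +0.7523)
edge 1: e_1 = (-3.29, -2.25);  n_1 = (-0.5645, +0.8254)
∠(n_0, n_1) = 75.58°
δ = |180° − 75.58°| = 104.42°
104.42° > 2α = 73.74°  →  invalid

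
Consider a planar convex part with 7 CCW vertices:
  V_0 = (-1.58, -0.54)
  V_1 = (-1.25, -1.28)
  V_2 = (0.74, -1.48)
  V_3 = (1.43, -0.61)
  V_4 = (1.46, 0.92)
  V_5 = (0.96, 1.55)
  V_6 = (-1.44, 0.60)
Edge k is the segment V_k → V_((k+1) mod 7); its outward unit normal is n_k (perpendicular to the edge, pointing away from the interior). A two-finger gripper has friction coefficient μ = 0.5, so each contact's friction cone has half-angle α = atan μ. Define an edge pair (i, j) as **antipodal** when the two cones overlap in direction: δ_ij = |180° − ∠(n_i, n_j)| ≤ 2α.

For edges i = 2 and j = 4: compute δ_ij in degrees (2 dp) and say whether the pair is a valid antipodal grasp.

α = atan 0.5 = 26.57°;  2α = 53.13°
edge 2: e_2 = (+0.69, +0.87);  n_2 = (+0.7835, -0.6214)
edge 4: e_4 = (-0.50, +0.63);  n_4 = (+0.7833, +0.6217)
∠(n_2, n_4) = 76.86°
δ = |180° − 76.86°| = 103.14°
103.14° > 2α = 53.13°  →  invalid

δ = 103.14°, invalid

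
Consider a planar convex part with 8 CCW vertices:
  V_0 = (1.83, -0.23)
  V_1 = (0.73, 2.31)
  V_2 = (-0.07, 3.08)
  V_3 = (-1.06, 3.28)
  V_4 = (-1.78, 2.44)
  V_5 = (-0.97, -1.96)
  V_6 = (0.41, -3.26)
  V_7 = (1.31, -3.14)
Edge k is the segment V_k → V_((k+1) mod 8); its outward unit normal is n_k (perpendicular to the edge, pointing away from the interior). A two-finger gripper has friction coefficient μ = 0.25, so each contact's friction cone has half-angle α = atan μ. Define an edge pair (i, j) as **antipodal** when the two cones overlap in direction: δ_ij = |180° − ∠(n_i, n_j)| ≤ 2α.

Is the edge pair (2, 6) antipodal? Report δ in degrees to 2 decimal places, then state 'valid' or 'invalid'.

α = atan 0.25 = 14.04°;  2α = 28.07°
edge 2: e_2 = (-0.99, +0.20);  n_2 = (+0.1980, +0.9802)
edge 6: e_6 = (+0.90, +0.12);  n_6 = (+0.1322, -0.9912)
∠(n_2, n_6) = 160.98°
δ = |180° − 160.98°| = 19.02°
19.02° ≤ 2α = 28.07°  →  valid

δ = 19.02°, valid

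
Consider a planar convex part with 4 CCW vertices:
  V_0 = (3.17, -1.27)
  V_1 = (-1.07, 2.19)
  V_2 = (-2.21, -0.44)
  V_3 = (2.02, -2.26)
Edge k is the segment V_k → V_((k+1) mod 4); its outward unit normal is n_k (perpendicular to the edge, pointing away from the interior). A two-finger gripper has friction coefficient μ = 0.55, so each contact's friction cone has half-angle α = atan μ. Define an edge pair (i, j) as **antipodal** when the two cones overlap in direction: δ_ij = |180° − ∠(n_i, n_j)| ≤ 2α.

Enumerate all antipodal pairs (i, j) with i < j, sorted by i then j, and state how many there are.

α = atan 0.55 = 28.81°;  2α = 57.62°
n_0 = (+0.6322, +0.7748)
n_1 = (-0.9175, +0.3977)
n_2 = (-0.3952, -0.9186)
n_3 = (+0.6524, -0.7579)
  (0,1): δ = 74.22°  ·
  (0,2): δ = 15.94°  ✓
  (0,3): δ = 79.94°  ·
  (1,2): δ = 89.85°  ·
  (1,3): δ = 25.84°  ✓
  (2,3): δ = 116.00°  ·
antipodal pairs: 2

count = 2; pairs: (0,2), (1,3)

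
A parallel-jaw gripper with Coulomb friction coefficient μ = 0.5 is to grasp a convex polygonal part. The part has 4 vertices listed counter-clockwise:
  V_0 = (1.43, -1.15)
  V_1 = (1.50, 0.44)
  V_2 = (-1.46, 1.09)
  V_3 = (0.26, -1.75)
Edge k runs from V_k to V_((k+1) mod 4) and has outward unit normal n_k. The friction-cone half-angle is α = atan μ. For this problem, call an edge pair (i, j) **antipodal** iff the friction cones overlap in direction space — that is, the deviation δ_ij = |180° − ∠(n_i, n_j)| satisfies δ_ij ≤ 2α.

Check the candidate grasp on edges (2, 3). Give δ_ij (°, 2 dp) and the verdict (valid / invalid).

α = atan 0.5 = 26.57°;  2α = 53.13°
edge 2: e_2 = (+1.72, -2.84);  n_2 = (-0.8554, -0.5180)
edge 3: e_3 = (+1.17, +0.60);  n_3 = (+0.4563, -0.8898)
∠(n_2, n_3) = 85.95°
δ = |180° − 85.95°| = 94.05°
94.05° > 2α = 53.13°  →  invalid

δ = 94.05°, invalid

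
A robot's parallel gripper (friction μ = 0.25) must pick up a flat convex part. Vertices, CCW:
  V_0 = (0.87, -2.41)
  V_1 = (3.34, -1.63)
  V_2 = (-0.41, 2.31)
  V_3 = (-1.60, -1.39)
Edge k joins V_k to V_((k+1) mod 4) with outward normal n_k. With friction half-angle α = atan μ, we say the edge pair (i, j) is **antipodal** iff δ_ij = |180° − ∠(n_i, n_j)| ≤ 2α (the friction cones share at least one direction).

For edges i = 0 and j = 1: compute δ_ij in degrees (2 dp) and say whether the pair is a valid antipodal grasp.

δ = 63.94°, invalid

α = atan 0.25 = 14.04°;  2α = 28.07°
edge 0: e_0 = (+2.47, +0.78);  n_0 = (+0.3011, -0.9536)
edge 1: e_1 = (-3.75, +3.94);  n_1 = (+0.7244, +0.6894)
∠(n_0, n_1) = 116.06°
δ = |180° − 116.06°| = 63.94°
63.94° > 2α = 28.07°  →  invalid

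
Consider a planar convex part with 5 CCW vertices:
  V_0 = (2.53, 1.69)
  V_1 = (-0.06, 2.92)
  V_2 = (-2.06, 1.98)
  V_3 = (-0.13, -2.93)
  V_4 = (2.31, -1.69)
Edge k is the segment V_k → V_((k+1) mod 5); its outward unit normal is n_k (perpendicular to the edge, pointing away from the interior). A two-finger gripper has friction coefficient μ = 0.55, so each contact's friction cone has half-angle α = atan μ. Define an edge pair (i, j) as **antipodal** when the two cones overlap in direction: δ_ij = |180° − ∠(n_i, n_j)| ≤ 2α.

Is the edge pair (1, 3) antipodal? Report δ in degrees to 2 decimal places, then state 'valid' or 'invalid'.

α = atan 0.55 = 28.81°;  2α = 57.62°
edge 1: e_1 = (-2.00, -0.94);  n_1 = (-0.4254, +0.9050)
edge 3: e_3 = (+2.44, +1.24);  n_3 = (+0.4530, -0.8915)
∠(n_1, n_3) = 178.23°
δ = |180° − 178.23°| = 1.77°
1.77° ≤ 2α = 57.62°  →  valid

δ = 1.77°, valid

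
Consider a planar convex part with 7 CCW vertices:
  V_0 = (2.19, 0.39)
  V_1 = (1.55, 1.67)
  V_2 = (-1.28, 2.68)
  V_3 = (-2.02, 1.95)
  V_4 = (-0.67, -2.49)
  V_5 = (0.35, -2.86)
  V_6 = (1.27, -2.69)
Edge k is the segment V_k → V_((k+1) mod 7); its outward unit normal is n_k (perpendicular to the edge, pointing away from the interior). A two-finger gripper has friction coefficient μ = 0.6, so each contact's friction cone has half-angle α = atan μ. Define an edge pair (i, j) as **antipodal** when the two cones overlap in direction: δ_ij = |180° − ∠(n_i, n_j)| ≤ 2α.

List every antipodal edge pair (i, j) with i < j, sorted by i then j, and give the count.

α = atan 0.6 = 30.96°;  2α = 61.93°
n_0 = (+0.8944, +0.4472)
n_1 = (+0.3361, +0.9418)
n_2 = (-0.7023, +0.7119)
n_3 = (-0.9568, -0.2909)
n_4 = (-0.3410, -0.9401)
n_5 = (+0.1817, -0.9834)
n_6 = (+0.9582, -0.2862)
  (0,1): δ = 136.21°  ·
  (0,2): δ = 71.95°  ·
  (0,3): δ = 9.65°  ✓
  (0,4): δ = 43.50°  ✓
  (0,5): δ = 73.90°  ·
  (0,6): δ = 136.80°  ·
  (1,2): δ = 115.75°  ·
  (1,3): δ = 53.45°  ✓
  (1,4): δ = 0.30°  ✓
  (1,5): δ = 30.11°  ✓
  (1,6): δ = 93.01°  ·
  (2,3): δ = 117.70°  ·
  (2,4): δ = 64.55°  ·
  (2,5): δ = 34.14°  ✓
  (2,6): δ = 28.76°  ✓
  (3,4): δ = 126.85°  ·
  (3,5): δ = 96.44°  ·
  (3,6): δ = 33.54°  ✓
  (4,5): δ = 149.59°  ·
  (4,6): δ = 86.69°  ·
  (5,6): δ = 117.10°  ·
antipodal pairs: 8

count = 8; pairs: (0,3), (0,4), (1,3), (1,4), (1,5), (2,5), (2,6), (3,6)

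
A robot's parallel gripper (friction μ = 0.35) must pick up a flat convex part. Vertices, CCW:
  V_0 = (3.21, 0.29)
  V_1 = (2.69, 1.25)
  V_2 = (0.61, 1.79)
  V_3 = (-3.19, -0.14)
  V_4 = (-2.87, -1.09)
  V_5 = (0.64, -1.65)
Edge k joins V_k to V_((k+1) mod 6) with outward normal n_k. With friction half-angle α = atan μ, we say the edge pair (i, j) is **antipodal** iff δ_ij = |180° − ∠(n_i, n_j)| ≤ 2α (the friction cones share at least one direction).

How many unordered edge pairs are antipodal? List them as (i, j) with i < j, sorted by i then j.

count = 4; pairs: (0,3), (1,4), (2,4), (2,5)

α = atan 0.35 = 19.29°;  2α = 38.58°
n_0 = (+0.8793, +0.4763)
n_1 = (+0.2513, +0.9679)
n_2 = (-0.4528, +0.8916)
n_3 = (-0.9477, -0.3192)
n_4 = (-0.1576, -0.9875)
n_5 = (+0.6025, -0.7981)
  (0,1): δ = 133.00°  ·
  (0,2): δ = 91.52°  ·
  (0,3): δ = 9.83°  ✓
  (0,4): δ = 52.49°  ·
  (0,5): δ = 98.60°  ·
  (1,2): δ = 138.52°  ·
  (1,3): δ = 56.83°  ·
  (1,4): δ = 5.49°  ✓
  (1,5): δ = 51.60°  ·
  (2,3): δ = 98.31°  ·
  (2,4): δ = 35.99°  ✓
  (2,5): δ = 10.12°  ✓
  (3,4): δ = 117.68°  ·
  (3,5): δ = 71.57°  ·
  (4,5): δ = 133.89°  ·
antipodal pairs: 4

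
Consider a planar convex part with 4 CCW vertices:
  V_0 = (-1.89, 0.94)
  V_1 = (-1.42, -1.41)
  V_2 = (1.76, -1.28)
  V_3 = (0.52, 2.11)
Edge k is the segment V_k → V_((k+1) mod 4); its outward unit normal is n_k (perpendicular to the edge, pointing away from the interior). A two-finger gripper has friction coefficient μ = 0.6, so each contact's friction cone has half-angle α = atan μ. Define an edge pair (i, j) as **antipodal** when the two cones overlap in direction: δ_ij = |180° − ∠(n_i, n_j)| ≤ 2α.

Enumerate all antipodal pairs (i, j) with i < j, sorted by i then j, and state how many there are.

count = 2; pairs: (0,2), (1,3)

α = atan 0.6 = 30.96°;  2α = 61.93°
n_0 = (-0.9806, -0.1961)
n_1 = (+0.0408, -0.9992)
n_2 = (+0.9391, +0.3435)
n_3 = (-0.4367, +0.8996)
  (0,1): δ = 98.97°  ·
  (0,2): δ = 8.78°  ✓
  (0,3): δ = 104.59°  ·
  (1,2): δ = 72.25°  ·
  (1,3): δ = 23.55°  ✓
  (2,3): δ = 84.20°  ·
antipodal pairs: 2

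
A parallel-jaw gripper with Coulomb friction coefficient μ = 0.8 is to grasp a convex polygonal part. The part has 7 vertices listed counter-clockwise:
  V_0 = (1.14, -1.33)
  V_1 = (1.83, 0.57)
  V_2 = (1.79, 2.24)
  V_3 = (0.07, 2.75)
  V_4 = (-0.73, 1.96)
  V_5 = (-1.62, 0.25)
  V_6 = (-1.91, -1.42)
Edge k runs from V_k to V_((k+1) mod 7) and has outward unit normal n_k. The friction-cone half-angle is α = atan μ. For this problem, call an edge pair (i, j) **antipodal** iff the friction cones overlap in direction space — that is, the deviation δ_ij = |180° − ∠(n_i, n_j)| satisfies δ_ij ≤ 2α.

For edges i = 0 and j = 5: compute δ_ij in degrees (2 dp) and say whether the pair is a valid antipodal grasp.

α = atan 0.8 = 38.66°;  2α = 77.32°
edge 0: e_0 = (+0.69, +1.90);  n_0 = (+0.9399, -0.3413)
edge 5: e_5 = (-0.29, -1.67);  n_5 = (-0.9853, +0.1711)
∠(n_0, n_5) = 169.89°
δ = |180° − 169.89°| = 10.11°
10.11° ≤ 2α = 77.32°  →  valid

δ = 10.11°, valid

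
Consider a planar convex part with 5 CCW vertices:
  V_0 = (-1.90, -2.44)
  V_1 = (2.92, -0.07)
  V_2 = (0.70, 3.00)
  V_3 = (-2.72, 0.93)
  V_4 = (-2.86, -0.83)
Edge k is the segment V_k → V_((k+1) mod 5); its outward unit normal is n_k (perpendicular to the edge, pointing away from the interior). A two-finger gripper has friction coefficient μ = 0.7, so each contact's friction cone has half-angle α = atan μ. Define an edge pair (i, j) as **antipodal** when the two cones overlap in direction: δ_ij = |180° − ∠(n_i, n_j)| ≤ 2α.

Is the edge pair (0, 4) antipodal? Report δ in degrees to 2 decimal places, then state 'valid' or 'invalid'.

α = atan 0.7 = 34.99°;  2α = 69.98°
edge 0: e_0 = (+4.82, +2.37);  n_0 = (+0.4412, -0.8974)
edge 4: e_4 = (+0.96, -1.61);  n_4 = (-0.8589, -0.5121)
∠(n_0, n_4) = 85.38°
δ = |180° − 85.38°| = 94.62°
94.62° > 2α = 69.98°  →  invalid

δ = 94.62°, invalid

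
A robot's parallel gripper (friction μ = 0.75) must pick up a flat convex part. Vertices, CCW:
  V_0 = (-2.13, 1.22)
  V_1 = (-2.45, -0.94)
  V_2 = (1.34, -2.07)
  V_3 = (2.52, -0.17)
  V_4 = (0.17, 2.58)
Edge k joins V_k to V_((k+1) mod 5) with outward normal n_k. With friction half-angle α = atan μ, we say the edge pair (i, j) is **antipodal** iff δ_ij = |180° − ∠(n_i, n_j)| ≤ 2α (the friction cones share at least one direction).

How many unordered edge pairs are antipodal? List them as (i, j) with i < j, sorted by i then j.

α = atan 0.75 = 36.87°;  2α = 73.74°
n_0 = (-0.9892, +0.1465)
n_1 = (-0.2857, -0.9583)
n_2 = (+0.8495, -0.5276)
n_3 = (+0.7602, +0.6497)
n_4 = (-0.5090, +0.8608)
  (0,1): δ = 98.18°  ·
  (0,2): δ = 23.42°  ✓
  (0,3): δ = 48.94°  ✓
  (0,4): δ = 129.02°  ·
  (1,2): δ = 105.24°  ·
  (1,3): δ = 32.88°  ✓
  (1,4): δ = 47.20°  ✓
  (2,3): δ = 107.64°  ·
  (2,4): δ = 27.56°  ✓
  (3,4): δ = 99.92°  ·
antipodal pairs: 5

count = 5; pairs: (0,2), (0,3), (1,3), (1,4), (2,4)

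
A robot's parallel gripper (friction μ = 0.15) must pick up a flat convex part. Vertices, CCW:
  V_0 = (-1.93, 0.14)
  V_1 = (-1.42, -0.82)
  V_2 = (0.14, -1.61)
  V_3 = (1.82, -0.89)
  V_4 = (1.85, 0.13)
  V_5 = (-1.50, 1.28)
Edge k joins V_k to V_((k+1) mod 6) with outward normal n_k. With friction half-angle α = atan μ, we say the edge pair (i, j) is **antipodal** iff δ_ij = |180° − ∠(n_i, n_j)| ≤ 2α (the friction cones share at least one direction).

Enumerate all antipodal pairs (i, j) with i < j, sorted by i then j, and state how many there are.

α = atan 0.15 = 8.53°;  2α = 17.06°
n_0 = (-0.8831, -0.4692)
n_1 = (-0.4518, -0.8921)
n_2 = (+0.3939, -0.9191)
n_3 = (+0.9996, -0.0294)
n_4 = (+0.3247, +0.9458)
n_5 = (-0.9357, +0.3529)
  (0,1): δ = 144.84°  ·
  (0,2): δ = 94.78°  ·
  (0,3): δ = 29.66°  ·
  (0,4): δ = 43.07°  ·
  (0,5): δ = 131.35°  ·
  (1,2): δ = 129.94°  ·
  (1,3): δ = 64.83°  ·
  (1,4): δ = 7.91°  ✓
  (1,5): δ = 96.19°  ·
  (2,3): δ = 114.88°  ·
  (2,4): δ = 42.15°  ·
  (2,5): δ = 46.14°  ·
  (3,4): δ = 107.26°  ·
  (3,5): δ = 18.98°  ·
  (4,5): δ = 91.72°  ·
antipodal pairs: 1

count = 1; pairs: (1,4)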